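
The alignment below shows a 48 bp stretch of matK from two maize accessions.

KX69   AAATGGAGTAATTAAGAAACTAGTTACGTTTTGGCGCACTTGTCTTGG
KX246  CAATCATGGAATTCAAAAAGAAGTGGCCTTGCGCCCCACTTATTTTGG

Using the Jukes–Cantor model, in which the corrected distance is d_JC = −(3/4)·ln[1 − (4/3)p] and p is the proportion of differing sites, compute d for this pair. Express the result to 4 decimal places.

0.5199

The sequences differ at positions 1 (A/C), 5 (G/C), 6 (G/A), 7 (A/T), 9 (T/G), 14 (A/C), 16 (G/A), 20 (C/G), 21 (T/A), 25 (T/G), 26 (A/G), 28 (G/C), 31 (T/G), 32 (T/C), 34 (G/C), 36 (G/C), 42 (G/A), 44 (C/T).
p = 18/48 = 0.375000.
d = −0.75 · ln(1 − (4/3)·0.375000) = −0.75 · ln(0.500000) = −0.75 · (-0.693147) = 0.5199.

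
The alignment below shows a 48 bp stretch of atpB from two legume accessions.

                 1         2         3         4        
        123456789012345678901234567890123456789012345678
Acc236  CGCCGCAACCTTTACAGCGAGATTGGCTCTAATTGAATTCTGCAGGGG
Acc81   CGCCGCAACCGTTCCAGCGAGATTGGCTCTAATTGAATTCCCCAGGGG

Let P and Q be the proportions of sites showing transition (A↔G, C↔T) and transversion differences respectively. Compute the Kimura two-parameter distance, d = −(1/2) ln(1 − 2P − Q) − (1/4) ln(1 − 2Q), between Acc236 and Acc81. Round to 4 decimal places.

0.0884

Differing sites — 11:T/G (Tv); 14:A/C (Tv); 41:T/C (Ti); 42:G/C (Tv).
Of the 4 differences, 1 transition and 3 transversions over 48 sites: P = 1/48 = 0.020833, Q = 3/48 = 0.062500.
d = −0.5·ln(0.895834) − 0.25·ln(0.875000) = −0.5·(-0.110000) − 0.25·(-0.133531) = 0.0884.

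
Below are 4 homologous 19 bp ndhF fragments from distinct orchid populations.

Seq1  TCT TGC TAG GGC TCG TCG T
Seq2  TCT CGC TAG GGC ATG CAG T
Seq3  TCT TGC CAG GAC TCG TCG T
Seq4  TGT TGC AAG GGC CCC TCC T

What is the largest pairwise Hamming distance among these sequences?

Pairwise Hamming distances:
  Seq1 vs Seq2: 5
  Seq1 vs Seq3: 2
  Seq1 vs Seq4: 5
  Seq2 vs Seq3: 7
  Seq2 vs Seq4: 9
  Seq3 vs Seq4: 6
The largest is 9, between Seq2 and Seq4.

9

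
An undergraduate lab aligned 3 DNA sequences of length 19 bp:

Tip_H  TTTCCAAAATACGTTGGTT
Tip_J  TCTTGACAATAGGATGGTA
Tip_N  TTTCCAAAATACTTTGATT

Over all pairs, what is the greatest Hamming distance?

Pairwise Hamming distances:
  Tip_H vs Tip_J: 7
  Tip_H vs Tip_N: 2
  Tip_J vs Tip_N: 9
The largest is 9, between Tip_J and Tip_N.

9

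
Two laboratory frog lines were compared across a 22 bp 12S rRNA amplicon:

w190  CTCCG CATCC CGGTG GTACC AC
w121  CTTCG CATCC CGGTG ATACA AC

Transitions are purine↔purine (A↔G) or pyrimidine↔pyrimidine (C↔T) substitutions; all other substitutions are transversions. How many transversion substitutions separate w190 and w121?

Mismatches occur at site 3 (C→T, transition), site 16 (G→A, transition), site 20 (C→A, transversion).
Of the 3 differences, 2 transitions and 1 transversion, so the answer is 1.

1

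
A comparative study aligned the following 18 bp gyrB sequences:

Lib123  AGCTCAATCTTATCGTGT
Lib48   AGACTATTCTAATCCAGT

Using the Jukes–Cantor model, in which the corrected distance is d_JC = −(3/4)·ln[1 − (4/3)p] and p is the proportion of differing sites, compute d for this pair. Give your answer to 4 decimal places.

Mismatches occur at site 3 (C→A), site 4 (T→C), site 5 (C→T), site 7 (A→T), site 11 (T→A), site 15 (G→C), site 16 (T→A).
p = 7/18 = 0.388889.
d = −0.75 · ln(1 − (4/3)·0.388889) = −0.75 · ln(0.481481) = −0.75 · (-0.730889) = 0.5482.

0.5482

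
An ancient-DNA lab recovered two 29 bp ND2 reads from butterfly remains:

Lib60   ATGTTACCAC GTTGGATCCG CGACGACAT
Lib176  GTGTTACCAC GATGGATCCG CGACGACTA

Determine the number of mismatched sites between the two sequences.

Differing sites — 1:A/G; 12:T/A; 28:A/T; 29:T/A.
That gives 4 mismatches out of 29 aligned sites, so the Hamming distance is 4.

4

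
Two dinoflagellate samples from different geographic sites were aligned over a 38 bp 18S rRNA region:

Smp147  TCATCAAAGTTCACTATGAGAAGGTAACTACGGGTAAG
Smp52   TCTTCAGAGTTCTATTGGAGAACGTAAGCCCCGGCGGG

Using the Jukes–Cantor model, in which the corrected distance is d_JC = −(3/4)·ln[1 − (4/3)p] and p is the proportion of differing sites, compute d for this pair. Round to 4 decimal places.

0.5068

Differing sites — 3:A/T; 7:A/G; 13:A/T; 14:C/A; 16:A/T; 17:T/G; 23:G/C; 28:C/G; 29:T/C; 30:A/C; 32:G/C; 35:T/C; 36:A/G; 37:A/G.
p = 14/38 = 0.368421.
d = −0.75 · ln(1 − (4/3)·0.368421) = −0.75 · ln(0.508772) = −0.75 · (-0.675755) = 0.5068.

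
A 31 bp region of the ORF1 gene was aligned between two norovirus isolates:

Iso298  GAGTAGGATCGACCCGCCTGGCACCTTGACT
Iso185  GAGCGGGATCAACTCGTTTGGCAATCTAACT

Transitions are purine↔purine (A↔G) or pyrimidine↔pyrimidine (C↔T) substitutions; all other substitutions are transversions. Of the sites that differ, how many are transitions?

9

Differing sites — 4:T/C (Ti); 5:A/G (Ti); 11:G/A (Ti); 14:C/T (Ti); 17:C/T (Ti); 18:C/T (Ti); 24:C/A (Tv); 25:C/T (Ti); 26:T/C (Ti); 28:G/A (Ti).
Of the 10 differences, 9 transitions and 1 transversion, so the answer is 9.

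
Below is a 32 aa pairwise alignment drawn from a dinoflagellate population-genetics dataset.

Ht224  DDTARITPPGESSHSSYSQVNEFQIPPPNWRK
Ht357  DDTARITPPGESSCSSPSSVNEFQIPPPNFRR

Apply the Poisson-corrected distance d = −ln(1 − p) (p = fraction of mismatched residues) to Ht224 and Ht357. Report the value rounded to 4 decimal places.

0.1699

Differing sites — 14:H/C; 17:Y/P; 19:Q/S; 30:W/F; 32:K/R.
p = 5/32 = 0.156250.
d = −ln(1 − 0.156250) = −ln(0.843750) = 0.1699.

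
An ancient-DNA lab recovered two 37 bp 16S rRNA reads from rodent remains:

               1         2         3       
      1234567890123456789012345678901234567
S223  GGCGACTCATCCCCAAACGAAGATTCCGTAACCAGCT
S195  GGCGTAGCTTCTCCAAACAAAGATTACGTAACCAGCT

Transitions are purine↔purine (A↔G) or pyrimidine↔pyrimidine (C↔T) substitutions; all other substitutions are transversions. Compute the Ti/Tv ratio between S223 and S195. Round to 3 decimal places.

The sequences differ at positions 5 (A/T, transversion), 6 (C/A, transversion), 7 (T/G, transversion), 9 (A/T, transversion), 12 (C/T, transition), 19 (G/A, transition), 26 (C/A, transversion).
Of the 7 differences, 2 transitions and 5 transversions, so Ti/Tv = 2/5 = 0.400.

0.400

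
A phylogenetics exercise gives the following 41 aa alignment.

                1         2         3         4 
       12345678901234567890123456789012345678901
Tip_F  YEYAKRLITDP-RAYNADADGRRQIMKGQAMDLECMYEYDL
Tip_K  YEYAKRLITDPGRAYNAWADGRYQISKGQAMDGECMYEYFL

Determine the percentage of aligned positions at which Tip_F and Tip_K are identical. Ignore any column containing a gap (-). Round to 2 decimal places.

Excluding the 1 gap column leaves 40 comparable sites.
The sequences differ at positions 18 (D/W), 23 (R/Y), 26 (M/S), 33 (L/G), 40 (D/F).
35 of the 40 comparable sites match, so the percent identity is 35/40 × 100 = 87.50%.

87.50%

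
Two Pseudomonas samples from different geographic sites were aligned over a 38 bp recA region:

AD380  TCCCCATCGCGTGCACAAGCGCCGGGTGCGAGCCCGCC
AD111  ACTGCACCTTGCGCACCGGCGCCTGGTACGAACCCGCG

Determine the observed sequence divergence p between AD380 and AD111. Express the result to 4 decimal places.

0.3421

The sequences differ at positions 1 (T/A), 3 (C/T), 4 (C/G), 7 (T/C), 9 (G/T), 10 (C/T), 12 (T/C), 17 (A/C), 18 (A/G), 24 (G/T), 28 (G/A), 32 (G/A), 38 (C/G).
There are 13 differences over 38 sites, so p = 13/38 = 0.3421.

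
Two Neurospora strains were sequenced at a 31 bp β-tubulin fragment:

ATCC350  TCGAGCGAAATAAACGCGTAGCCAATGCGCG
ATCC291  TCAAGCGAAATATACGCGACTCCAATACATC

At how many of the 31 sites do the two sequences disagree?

9

The sequences differ at positions 3 (G/A), 13 (A/T), 19 (T/A), 20 (A/C), 21 (G/T), 27 (G/A), 29 (G/A), 30 (C/T), 31 (G/C).
That gives 9 mismatches out of 31 aligned sites, so the Hamming distance is 9.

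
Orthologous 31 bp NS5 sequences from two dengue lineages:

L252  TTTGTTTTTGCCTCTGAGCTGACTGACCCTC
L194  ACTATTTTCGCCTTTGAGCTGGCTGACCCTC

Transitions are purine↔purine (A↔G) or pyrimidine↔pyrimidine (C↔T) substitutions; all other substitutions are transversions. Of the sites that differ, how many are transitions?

The sequences differ at positions 1 (T/A, transversion), 2 (T/C, transition), 4 (G/A, transition), 9 (T/C, transition), 14 (C/T, transition), 22 (A/G, transition).
Of the 6 differences, 5 transitions and 1 transversion, so the answer is 5.

5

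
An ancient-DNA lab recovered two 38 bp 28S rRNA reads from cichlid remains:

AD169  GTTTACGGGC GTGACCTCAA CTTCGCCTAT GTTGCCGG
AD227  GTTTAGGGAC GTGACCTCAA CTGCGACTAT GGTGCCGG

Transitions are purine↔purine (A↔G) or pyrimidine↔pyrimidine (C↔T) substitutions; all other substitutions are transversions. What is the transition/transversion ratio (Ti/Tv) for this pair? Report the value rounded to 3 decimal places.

Differing sites — 6:C/G (Tv); 9:G/A (Ti); 23:T/G (Tv); 26:C/A (Tv); 32:T/G (Tv).
Of the 5 differences, 1 transition and 4 transversions, so Ti/Tv = 1/4 = 0.250.

0.250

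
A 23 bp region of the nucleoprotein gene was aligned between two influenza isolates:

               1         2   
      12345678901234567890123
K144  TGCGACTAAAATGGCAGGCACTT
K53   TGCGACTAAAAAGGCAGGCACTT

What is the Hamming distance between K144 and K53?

A single mismatch occurs at site 12 (T↔A).
That gives 1 mismatch out of 23 aligned sites, so the Hamming distance is 1.

1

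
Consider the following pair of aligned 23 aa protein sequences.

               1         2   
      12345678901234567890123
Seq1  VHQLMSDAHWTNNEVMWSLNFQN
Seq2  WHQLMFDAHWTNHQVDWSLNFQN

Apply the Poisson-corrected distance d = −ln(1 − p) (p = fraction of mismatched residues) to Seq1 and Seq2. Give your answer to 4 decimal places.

0.2451

Mismatches occur at site 1 (V↔W), site 6 (S↔F), site 13 (N↔H), site 14 (E↔Q), site 16 (M↔D).
p = 5/23 = 0.217391.
d = −ln(1 − 0.217391) = −ln(0.782609) = 0.2451.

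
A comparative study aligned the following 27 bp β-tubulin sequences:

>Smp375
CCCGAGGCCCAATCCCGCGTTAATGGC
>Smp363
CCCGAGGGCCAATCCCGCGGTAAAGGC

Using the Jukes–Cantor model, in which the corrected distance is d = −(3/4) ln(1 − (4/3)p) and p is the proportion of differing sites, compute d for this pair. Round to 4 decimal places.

The sequences differ at positions 8 (C/G), 20 (T/G), 24 (T/A).
p = 3/27 = 0.111111.
d = −0.75 · ln(1 − (4/3)·0.111111) = −0.75 · ln(0.851852) = −0.75 · (-0.160342) = 0.1203.

0.1203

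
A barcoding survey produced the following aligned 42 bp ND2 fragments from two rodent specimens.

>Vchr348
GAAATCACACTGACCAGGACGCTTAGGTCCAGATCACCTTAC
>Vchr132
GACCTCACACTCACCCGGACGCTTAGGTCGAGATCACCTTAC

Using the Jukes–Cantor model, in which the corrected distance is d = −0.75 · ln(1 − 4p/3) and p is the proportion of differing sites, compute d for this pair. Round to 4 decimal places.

Mismatches occur at site 3 (A↔C), site 4 (A↔C), site 12 (G↔C), site 16 (A↔C), site 30 (C↔G).
p = 5/42 = 0.119048.
d = −0.75 · ln(1 − (4/3)·0.119048) = −0.75 · ln(0.841269) = −0.75 · (-0.172844) = 0.1296.

0.1296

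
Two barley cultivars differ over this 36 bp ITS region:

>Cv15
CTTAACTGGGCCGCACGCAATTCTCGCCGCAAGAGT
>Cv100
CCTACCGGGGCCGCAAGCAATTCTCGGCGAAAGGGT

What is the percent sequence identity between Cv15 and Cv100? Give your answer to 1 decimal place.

80.6%

Mismatches occur at site 2 (T→C), site 5 (A→C), site 7 (T→G), site 16 (C→A), site 27 (C→G), site 30 (C→A), site 34 (A→G).
29 of the 36 sites match, so the percent identity is 29/36 × 100 = 80.6%.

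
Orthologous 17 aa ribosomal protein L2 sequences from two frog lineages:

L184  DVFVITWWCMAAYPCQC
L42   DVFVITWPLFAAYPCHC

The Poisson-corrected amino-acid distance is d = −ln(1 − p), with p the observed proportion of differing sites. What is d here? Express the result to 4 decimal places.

0.2683

The sequences differ at positions 8 (W/P), 9 (C/L), 10 (M/F), 16 (Q/H).
p = 4/17 = 0.235294.
d = −ln(1 − 0.235294) = −ln(0.764706) = 0.2683.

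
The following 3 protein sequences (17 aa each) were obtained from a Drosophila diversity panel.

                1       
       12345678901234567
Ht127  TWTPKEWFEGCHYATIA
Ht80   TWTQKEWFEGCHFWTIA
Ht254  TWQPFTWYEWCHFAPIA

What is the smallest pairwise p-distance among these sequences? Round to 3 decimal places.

0.176

Pairwise Hamming distances:
  Ht127 vs Ht80: 3
  Ht127 vs Ht254: 7
  Ht80 vs Ht254: 8
The smallest is 3 mismatches, between Ht127 and Ht80; p = 3/17 = 0.176.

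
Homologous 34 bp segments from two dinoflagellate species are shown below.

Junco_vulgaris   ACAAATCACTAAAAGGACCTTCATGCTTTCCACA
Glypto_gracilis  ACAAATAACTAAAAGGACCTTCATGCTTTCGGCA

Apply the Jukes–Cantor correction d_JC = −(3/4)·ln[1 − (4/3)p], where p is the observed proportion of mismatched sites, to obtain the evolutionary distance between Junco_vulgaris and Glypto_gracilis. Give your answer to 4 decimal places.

Mismatches occur at site 7 (C/A), site 31 (C/G), site 32 (A/G).
p = 3/34 = 0.088235.
d = −0.75 · ln(1 − (4/3)·0.088235) = −0.75 · ln(0.882353) = −0.75 · (-0.125163) = 0.0939.

0.0939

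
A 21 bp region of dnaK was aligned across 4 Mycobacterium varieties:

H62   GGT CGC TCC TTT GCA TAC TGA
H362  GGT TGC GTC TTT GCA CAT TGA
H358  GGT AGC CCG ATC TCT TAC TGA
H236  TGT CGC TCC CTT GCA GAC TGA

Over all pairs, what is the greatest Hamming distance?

10

Pairwise Hamming distances:
  H62 vs H362: 5
  H62 vs H358: 7
  H62 vs H236: 3
  H362 vs H358: 10
  H362 vs H236: 7
  H358 vs H236: 9
The largest is 10, between H362 and H358.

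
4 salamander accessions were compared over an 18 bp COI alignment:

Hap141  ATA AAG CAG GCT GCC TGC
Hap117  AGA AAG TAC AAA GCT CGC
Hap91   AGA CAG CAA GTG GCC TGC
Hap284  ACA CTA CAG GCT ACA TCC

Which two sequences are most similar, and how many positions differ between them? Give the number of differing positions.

Pairwise Hamming distances:
  Hap141 vs Hap117: 8
  Hap141 vs Hap91: 5
  Hap141 vs Hap284: 7
  Hap117 vs Hap91: 8
  Hap117 vs Hap284: 13
  Hap91 vs Hap284: 9
The smallest is 5, between Hap141 and Hap91.

5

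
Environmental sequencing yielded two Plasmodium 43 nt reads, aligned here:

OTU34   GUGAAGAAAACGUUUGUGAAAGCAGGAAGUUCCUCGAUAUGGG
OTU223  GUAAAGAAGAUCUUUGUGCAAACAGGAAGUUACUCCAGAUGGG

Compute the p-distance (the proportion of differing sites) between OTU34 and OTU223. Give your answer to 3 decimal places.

The sequences differ at positions 3 (G/A), 9 (A/G), 11 (C/U), 12 (G/C), 19 (A/C), 22 (G/A), 32 (C/A), 36 (G/C), 38 (U/G).
There are 9 differences over 43 sites, so p = 9/43 = 0.209.

0.209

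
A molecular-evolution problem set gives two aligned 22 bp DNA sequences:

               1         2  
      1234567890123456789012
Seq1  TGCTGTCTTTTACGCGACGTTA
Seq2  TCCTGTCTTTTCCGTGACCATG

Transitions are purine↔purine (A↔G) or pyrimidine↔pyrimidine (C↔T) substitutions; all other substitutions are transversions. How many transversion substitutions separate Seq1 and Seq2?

4

The sequences differ at positions 2 (G/C, transversion), 12 (A/C, transversion), 15 (C/T, transition), 19 (G/C, transversion), 20 (T/A, transversion), 22 (A/G, transition).
Of the 6 differences, 2 transitions and 4 transversions, so the answer is 4.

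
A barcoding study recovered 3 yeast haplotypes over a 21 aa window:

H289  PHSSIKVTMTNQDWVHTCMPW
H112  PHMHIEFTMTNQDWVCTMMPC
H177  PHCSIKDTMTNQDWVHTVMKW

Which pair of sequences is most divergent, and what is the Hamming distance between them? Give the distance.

8

Pairwise Hamming distances:
  H289 vs H112: 7
  H289 vs H177: 4
  H112 vs H177: 8
The largest is 8, between H112 and H177.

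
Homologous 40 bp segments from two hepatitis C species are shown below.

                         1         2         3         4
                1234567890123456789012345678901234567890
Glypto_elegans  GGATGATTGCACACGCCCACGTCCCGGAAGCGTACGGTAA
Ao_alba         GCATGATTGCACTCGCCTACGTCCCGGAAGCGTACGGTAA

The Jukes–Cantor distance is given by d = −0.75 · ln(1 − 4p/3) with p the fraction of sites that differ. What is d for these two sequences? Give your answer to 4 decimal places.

0.0790

The sequences differ at positions 2 (G/C), 13 (A/T), 18 (C/T).
p = 3/40 = 0.075000.
d = −0.75 · ln(1 − (4/3)·0.075000) = −0.75 · ln(0.900000) = −0.75 · (-0.105361) = 0.0790.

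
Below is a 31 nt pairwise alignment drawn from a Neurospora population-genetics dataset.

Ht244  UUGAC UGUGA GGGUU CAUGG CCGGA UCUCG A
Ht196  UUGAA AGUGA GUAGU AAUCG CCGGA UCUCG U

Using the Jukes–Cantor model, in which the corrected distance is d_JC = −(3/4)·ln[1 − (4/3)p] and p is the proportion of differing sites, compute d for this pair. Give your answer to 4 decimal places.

The sequences differ at positions 5 (C/A), 6 (U/A), 12 (G/U), 13 (G/A), 14 (U/G), 16 (C/A), 19 (G/C), 31 (A/U).
p = 8/31 = 0.258065.
d = −0.75 · ln(1 − (4/3)·0.258065) = −0.75 · ln(0.655913) = −0.75 · (-0.421727) = 0.3163.

0.3163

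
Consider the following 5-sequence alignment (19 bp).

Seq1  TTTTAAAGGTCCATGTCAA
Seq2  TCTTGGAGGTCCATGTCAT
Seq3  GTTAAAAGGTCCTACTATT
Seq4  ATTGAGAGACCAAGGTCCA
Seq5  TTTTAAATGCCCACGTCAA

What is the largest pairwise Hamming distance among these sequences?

Pairwise Hamming distances:
  Seq1 vs Seq2: 4
  Seq1 vs Seq3: 8
  Seq1 vs Seq4: 8
  Seq1 vs Seq5: 3
  Seq2 vs Seq3: 10
  Seq2 vs Seq4: 10
  Seq2 vs Seq5: 7
  Seq3 vs Seq4: 12
  Seq3 vs Seq5: 10
  Seq4 vs Seq5: 8
The largest is 12, between Seq3 and Seq4.

12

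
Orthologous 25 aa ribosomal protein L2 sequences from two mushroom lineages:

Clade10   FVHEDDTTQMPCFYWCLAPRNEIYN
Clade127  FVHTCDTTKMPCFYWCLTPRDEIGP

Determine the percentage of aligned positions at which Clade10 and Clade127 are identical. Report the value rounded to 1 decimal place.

72.0%

The sequences differ at positions 4 (E/T), 5 (D/C), 9 (Q/K), 18 (A/T), 21 (N/D), 24 (Y/G), 25 (N/P).
18 of the 25 sites match, so the percent identity is 18/25 × 100 = 72.0%.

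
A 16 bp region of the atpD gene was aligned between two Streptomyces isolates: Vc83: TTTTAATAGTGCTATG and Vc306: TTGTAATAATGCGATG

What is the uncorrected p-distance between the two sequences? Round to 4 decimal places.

The sequences differ at positions 3 (T/G), 9 (G/A), 13 (T/G).
There are 3 differences over 16 sites, so p = 3/16 = 0.1875.

0.1875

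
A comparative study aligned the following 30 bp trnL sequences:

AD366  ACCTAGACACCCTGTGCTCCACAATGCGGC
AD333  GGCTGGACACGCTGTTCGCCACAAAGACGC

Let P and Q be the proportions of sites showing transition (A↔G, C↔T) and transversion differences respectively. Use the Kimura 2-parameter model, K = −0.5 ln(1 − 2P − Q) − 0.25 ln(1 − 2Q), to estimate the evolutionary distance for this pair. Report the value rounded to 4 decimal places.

0.3855

Mismatches occur at site 1 (A/G, transition), site 2 (C/G, transversion), site 5 (A/G, transition), site 11 (C/G, transversion), site 16 (G/T, transversion), site 18 (T/G, transversion), site 25 (T/A, transversion), site 27 (C/A, transversion), site 28 (G/C, transversion).
Of the 9 differences, 2 transitions and 7 transversions over 30 sites: P = 2/30 = 0.066667, Q = 7/30 = 0.233333.
d = −0.5·ln(0.633333) − 0.25·ln(0.533334) = −0.5·(-0.456759) − 0.25·(-0.628607) = 0.3855.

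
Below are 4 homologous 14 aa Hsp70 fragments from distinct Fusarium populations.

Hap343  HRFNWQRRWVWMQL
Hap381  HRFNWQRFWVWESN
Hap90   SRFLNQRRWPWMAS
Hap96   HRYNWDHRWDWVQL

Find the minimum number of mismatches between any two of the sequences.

Pairwise Hamming distances:
  Hap343 vs Hap381: 4
  Hap343 vs Hap90: 6
  Hap343 vs Hap96: 5
  Hap381 vs Hap90: 8
  Hap381 vs Hap96: 8
  Hap90 vs Hap96: 10
The smallest is 4, between Hap343 and Hap381.

4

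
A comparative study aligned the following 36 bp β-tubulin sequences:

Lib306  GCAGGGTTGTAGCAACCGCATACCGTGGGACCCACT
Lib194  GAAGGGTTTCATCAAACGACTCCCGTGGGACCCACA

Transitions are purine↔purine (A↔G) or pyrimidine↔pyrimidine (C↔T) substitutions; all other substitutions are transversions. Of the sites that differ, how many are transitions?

1

Differing sites — 2:C/A (Tv); 9:G/T (Tv); 10:T/C (Ti); 12:G/T (Tv); 16:C/A (Tv); 19:C/A (Tv); 20:A/C (Tv); 22:A/C (Tv); 36:T/A (Tv).
Of the 9 differences, 1 transition and 8 transversions, so the answer is 1.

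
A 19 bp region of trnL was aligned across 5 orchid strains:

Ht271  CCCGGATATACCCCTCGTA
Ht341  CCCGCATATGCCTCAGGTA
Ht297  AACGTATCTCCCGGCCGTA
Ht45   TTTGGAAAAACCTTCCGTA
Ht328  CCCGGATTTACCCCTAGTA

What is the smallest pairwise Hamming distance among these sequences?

Pairwise Hamming distances:
  Ht271 vs Ht341: 5
  Ht271 vs Ht297: 8
  Ht271 vs Ht45: 8
  Ht271 vs Ht328: 2
  Ht341 vs Ht297: 9
  Ht341 vs Ht45: 10
  Ht341 vs Ht328: 6
  Ht297 vs Ht45: 10
  Ht297 vs Ht328: 9
  Ht45 vs Ht328: 10
The smallest is 2, between Ht271 and Ht328.

2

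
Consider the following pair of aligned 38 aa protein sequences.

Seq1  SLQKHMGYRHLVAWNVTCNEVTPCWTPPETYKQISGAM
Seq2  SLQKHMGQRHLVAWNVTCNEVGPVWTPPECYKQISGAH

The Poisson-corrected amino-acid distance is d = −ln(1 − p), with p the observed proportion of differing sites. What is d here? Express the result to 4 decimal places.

0.1411

The sequences differ at positions 8 (Y/Q), 22 (T/G), 24 (C/V), 30 (T/C), 38 (M/H).
p = 5/38 = 0.131579.
d = −ln(1 − 0.131579) = −ln(0.868421) = 0.1411.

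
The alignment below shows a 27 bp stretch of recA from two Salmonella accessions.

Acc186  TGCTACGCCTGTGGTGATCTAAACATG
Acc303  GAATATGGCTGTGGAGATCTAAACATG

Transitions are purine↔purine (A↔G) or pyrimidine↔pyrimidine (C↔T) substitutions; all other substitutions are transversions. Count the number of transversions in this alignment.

Differing sites — 1:T/G (Tv); 2:G/A (Ti); 3:C/A (Tv); 6:C/T (Ti); 8:C/G (Tv); 15:T/A (Tv).
Of the 6 differences, 2 transitions and 4 transversions, so the answer is 4.

4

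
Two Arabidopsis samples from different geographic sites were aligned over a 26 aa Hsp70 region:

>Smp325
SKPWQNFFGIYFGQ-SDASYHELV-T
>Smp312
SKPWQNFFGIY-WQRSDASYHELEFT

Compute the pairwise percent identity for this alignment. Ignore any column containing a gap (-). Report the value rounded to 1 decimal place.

Excluding the 3 gap columns leaves 23 comparable sites.
Differing sites — 13:G/W; 24:V/E.
21 of the 23 comparable sites match, so the percent identity is 21/23 × 100 = 91.3%.

91.3%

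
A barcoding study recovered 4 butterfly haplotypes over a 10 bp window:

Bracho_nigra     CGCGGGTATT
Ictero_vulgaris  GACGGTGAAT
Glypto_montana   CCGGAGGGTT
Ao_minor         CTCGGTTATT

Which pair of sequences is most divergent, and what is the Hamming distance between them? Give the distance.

7

Pairwise Hamming distances:
  Bracho_nigra vs Ictero_vulgaris: 5
  Bracho_nigra vs Glypto_montana: 5
  Bracho_nigra vs Ao_minor: 2
  Ictero_vulgaris vs Glypto_montana: 7
  Ictero_vulgaris vs Ao_minor: 4
  Glypto_montana vs Ao_minor: 6
The largest is 7, between Ictero_vulgaris and Glypto_montana.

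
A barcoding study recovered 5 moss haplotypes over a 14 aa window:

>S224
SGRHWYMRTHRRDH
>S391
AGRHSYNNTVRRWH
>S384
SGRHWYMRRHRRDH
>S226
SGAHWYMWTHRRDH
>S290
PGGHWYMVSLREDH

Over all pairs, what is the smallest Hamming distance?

Pairwise Hamming distances:
  S224 vs S391: 6
  S224 vs S384: 1
  S224 vs S226: 2
  S224 vs S290: 6
  S391 vs S384: 7
  S391 vs S226: 7
  S391 vs S290: 9
  S384 vs S226: 3
  S384 vs S290: 6
  S226 vs S290: 6
The smallest is 1, between S224 and S384.

1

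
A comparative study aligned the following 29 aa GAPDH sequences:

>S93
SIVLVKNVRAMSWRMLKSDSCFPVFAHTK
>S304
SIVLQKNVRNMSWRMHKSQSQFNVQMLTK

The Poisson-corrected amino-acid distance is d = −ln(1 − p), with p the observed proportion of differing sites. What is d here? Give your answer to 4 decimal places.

Mismatches occur at site 5 (V→Q), site 10 (A→N), site 16 (L→H), site 19 (D→Q), site 21 (C→Q), site 23 (P→N), site 25 (F→Q), site 26 (A→M), site 27 (H→L).
p = 9/29 = 0.310345.
d = −ln(1 − 0.310345) = −ln(0.689655) = 0.3716.

0.3716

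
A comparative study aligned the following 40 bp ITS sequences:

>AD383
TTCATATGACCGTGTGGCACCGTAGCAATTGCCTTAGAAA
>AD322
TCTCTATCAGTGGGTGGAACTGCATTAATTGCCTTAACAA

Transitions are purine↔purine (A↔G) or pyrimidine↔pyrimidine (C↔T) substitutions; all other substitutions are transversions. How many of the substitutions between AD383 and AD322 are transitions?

7

Differing sites — 2:T/C (Ti); 3:C/T (Ti); 4:A/C (Tv); 8:G/C (Tv); 10:C/G (Tv); 11:C/T (Ti); 13:T/G (Tv); 18:C/A (Tv); 21:C/T (Ti); 23:T/C (Ti); 25:G/T (Tv); 26:C/T (Ti); 37:G/A (Ti); 38:A/C (Tv).
Of the 14 differences, 7 transitions and 7 transversions, so the answer is 7.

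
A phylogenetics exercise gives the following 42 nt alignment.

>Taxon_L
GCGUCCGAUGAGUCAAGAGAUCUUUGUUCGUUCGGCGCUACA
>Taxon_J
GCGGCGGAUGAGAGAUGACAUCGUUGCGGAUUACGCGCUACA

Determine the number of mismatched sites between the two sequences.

13

Differing sites — 4:U/G; 6:C/G; 13:U/A; 14:C/G; 16:A/U; 19:G/C; 23:U/G; 27:U/C; 28:U/G; 29:C/G; 30:G/A; 33:C/A; 34:G/C.
That gives 13 mismatches out of 42 aligned sites, so the Hamming distance is 13.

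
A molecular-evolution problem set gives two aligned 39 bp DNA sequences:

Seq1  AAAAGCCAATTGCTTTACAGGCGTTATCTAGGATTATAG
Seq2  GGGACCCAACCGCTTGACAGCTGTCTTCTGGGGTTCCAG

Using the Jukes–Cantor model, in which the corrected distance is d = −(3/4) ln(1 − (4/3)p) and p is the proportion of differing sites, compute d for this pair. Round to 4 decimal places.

Differing sites — 1:A/G; 2:A/G; 3:A/G; 5:G/C; 10:T/C; 11:T/C; 16:T/G; 21:G/C; 22:C/T; 25:T/C; 26:A/T; 30:A/G; 33:A/G; 36:A/C; 37:T/C.
p = 15/39 = 0.384615.
d = −0.75 · ln(1 − (4/3)·0.384615) = −0.75 · ln(0.487180) = −0.75 · (-0.719122) = 0.5393.

0.5393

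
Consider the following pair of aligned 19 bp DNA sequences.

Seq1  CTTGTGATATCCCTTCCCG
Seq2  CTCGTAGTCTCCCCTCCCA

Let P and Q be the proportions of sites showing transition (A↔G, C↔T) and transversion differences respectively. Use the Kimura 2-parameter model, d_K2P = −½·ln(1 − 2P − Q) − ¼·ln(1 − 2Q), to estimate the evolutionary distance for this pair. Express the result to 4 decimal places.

0.4603

The sequences differ at positions 3 (T/C, transition), 6 (G/A, transition), 7 (A/G, transition), 9 (A/C, transversion), 14 (T/C, transition), 19 (G/A, transition).
Of the 6 differences, 5 transitions and 1 transversion over 19 sites: P = 5/19 = 0.263158, Q = 1/19 = 0.052632.
d = −0.5·ln(0.421052) − 0.25·ln(0.894736) = −0.5·(-0.864999) − 0.25·(-0.111227) = 0.4603.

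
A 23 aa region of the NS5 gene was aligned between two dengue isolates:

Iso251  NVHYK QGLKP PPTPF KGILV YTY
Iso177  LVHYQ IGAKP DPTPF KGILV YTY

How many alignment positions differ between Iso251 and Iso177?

5

Differing sites — 1:N/L; 5:K/Q; 6:Q/I; 8:L/A; 11:P/D.
That gives 5 mismatches out of 23 aligned sites, so the Hamming distance is 5.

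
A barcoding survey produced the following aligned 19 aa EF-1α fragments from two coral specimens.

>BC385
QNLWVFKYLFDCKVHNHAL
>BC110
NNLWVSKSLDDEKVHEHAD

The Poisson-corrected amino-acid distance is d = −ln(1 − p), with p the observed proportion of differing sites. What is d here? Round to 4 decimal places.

0.4595

The sequences differ at positions 1 (Q/N), 6 (F/S), 8 (Y/S), 10 (F/D), 12 (C/E), 16 (N/E), 19 (L/D).
p = 7/19 = 0.368421.
d = −ln(1 − 0.368421) = −ln(0.631579) = 0.4595.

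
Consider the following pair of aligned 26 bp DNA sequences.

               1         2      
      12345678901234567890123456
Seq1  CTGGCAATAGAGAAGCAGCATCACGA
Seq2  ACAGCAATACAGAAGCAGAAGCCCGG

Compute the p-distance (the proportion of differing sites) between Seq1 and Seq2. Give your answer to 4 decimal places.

0.3077

Differing sites — 1:C/A; 2:T/C; 3:G/A; 10:G/C; 19:C/A; 21:T/G; 23:A/C; 26:A/G.
There are 8 differences over 26 sites, so p = 8/26 = 0.3077.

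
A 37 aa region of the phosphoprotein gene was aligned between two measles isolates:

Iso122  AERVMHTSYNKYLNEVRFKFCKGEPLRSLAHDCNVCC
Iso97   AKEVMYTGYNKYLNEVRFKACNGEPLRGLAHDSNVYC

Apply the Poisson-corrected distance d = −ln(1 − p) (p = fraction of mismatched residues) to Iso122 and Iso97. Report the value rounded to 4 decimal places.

The sequences differ at positions 2 (E/K), 3 (R/E), 6 (H/Y), 8 (S/G), 20 (F/A), 22 (K/N), 28 (S/G), 33 (C/S), 36 (C/Y).
p = 9/37 = 0.243243.
d = −ln(1 − 0.243243) = −ln(0.756757) = 0.2787.

0.2787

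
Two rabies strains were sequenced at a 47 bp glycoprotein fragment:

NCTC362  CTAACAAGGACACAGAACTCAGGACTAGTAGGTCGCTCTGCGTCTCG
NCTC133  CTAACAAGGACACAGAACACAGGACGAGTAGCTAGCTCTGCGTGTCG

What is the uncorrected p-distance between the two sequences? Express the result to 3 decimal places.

0.106

Mismatches occur at site 19 (T→A), site 26 (T→G), site 32 (G→C), site 34 (C→A), site 44 (C→G).
There are 5 differences over 47 sites, so p = 5/47 = 0.106.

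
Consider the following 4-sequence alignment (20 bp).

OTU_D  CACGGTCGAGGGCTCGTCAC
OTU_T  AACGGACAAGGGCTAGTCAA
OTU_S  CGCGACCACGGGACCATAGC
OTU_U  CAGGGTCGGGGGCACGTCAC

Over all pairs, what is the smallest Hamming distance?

Pairwise Hamming distances:
  OTU_D vs OTU_T: 5
  OTU_D vs OTU_S: 10
  OTU_D vs OTU_U: 3
  OTU_T vs OTU_S: 12
  OTU_T vs OTU_U: 8
  OTU_S vs OTU_U: 11
The smallest is 3, between OTU_D and OTU_U.

3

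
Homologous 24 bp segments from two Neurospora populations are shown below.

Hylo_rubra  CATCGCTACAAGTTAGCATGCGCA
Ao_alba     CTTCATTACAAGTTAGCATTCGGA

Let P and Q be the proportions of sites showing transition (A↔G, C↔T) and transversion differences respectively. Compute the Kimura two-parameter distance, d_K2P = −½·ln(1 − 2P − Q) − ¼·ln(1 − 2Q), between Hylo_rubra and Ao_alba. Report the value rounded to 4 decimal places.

0.2443

The sequences differ at positions 2 (A/T, transversion), 5 (G/A, transition), 6 (C/T, transition), 20 (G/T, transversion), 23 (C/G, transversion).
Of the 5 differences, 2 transitions and 3 transversions over 24 sites: P = 2/24 = 0.083333, Q = 3/24 = 0.125000.
d = −0.5·ln(0.708334) − 0.25·ln(0.750000) = −0.5·(-0.344840) − 0.25·(-0.287682) = 0.2443.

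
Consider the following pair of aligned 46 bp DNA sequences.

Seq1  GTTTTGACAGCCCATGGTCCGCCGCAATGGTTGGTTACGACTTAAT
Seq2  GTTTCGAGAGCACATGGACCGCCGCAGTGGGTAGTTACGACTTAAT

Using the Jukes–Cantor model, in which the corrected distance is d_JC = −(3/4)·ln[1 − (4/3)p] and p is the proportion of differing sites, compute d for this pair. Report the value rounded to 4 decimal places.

0.1701

The sequences differ at positions 5 (T/C), 8 (C/G), 12 (C/A), 18 (T/A), 27 (A/G), 31 (T/G), 33 (G/A).
p = 7/46 = 0.152174.
d = −0.75 · ln(1 − (4/3)·0.152174) = −0.75 · ln(0.797101) = −0.75 · (-0.226774) = 0.1701.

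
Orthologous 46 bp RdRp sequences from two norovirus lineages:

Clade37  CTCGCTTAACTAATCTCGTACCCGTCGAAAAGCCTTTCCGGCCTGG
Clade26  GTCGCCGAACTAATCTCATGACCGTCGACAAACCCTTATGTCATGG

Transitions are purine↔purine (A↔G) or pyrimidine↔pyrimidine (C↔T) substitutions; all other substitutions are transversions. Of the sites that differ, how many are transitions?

6

The sequences differ at positions 1 (C/G, transversion), 6 (T/C, transition), 7 (T/G, transversion), 18 (G/A, transition), 20 (A/G, transition), 21 (C/A, transversion), 29 (A/C, transversion), 32 (G/A, transition), 35 (T/C, transition), 38 (C/A, transversion), 39 (C/T, transition), 41 (G/T, transversion), 43 (C/A, transversion).
Of the 13 differences, 6 transitions and 7 transversions, so the answer is 6.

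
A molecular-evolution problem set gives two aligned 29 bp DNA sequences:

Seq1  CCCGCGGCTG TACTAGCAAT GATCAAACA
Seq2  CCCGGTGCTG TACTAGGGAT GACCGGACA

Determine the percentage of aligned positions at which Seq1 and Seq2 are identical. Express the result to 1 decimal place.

Differing sites — 5:C/G; 6:G/T; 17:C/G; 18:A/G; 23:T/C; 25:A/G; 26:A/G.
22 of the 29 sites match, so the percent identity is 22/29 × 100 = 75.9%.

75.9%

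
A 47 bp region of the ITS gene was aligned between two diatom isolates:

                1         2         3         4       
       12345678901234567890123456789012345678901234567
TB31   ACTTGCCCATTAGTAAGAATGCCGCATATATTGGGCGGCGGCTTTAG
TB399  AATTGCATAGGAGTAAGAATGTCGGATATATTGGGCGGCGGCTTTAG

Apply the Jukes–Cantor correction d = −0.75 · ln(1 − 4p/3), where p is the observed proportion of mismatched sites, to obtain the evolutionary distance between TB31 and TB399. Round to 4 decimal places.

0.1660

Differing sites — 2:C/A; 7:C/A; 8:C/T; 10:T/G; 11:T/G; 22:C/T; 25:C/G.
p = 7/47 = 0.148936.
d = −0.75 · ln(1 − (4/3)·0.148936) = −0.75 · ln(0.801419) = −0.75 · (-0.221371) = 0.1660.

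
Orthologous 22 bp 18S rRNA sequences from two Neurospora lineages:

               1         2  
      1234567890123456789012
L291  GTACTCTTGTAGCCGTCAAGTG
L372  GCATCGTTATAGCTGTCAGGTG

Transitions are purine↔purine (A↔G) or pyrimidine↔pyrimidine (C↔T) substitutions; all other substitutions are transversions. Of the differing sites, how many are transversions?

The sequences differ at positions 2 (T/C, transition), 4 (C/T, transition), 5 (T/C, transition), 6 (C/G, transversion), 9 (G/A, transition), 14 (C/T, transition), 19 (A/G, transition).
Of the 7 differences, 6 transitions and 1 transversion, so the answer is 1.

1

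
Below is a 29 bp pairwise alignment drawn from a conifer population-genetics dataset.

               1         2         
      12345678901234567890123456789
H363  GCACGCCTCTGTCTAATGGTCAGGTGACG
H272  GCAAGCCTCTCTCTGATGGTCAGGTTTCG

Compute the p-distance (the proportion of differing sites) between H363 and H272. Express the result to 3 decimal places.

The sequences differ at positions 4 (C/A), 11 (G/C), 15 (A/G), 26 (G/T), 27 (A/T).
There are 5 differences over 29 sites, so p = 5/29 = 0.172.

0.172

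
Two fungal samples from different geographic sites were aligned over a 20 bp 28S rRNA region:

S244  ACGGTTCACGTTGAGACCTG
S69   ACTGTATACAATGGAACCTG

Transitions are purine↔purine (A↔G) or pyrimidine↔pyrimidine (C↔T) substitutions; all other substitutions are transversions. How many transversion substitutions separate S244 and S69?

3

The sequences differ at positions 3 (G/T, transversion), 6 (T/A, transversion), 7 (C/T, transition), 10 (G/A, transition), 11 (T/A, transversion), 14 (A/G, transition), 15 (G/A, transition).
Of the 7 differences, 4 transitions and 3 transversions, so the answer is 3.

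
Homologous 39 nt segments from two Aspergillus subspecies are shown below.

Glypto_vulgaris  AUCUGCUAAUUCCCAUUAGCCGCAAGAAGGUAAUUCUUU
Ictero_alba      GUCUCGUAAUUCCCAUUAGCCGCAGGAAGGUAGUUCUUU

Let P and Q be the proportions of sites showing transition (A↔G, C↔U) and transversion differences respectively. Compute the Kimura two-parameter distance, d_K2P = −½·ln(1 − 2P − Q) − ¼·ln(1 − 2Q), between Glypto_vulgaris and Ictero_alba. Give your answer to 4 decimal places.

0.1418

The sequences differ at positions 1 (A/G, transition), 5 (G/C, transversion), 6 (C/G, transversion), 25 (A/G, transition), 33 (A/G, transition).
Of the 5 differences, 3 transitions and 2 transversions over 39 sites: P = 3/39 = 0.076923, Q = 2/39 = 0.051282.
d = −0.5·ln(0.794872) − 0.25·ln(0.897436) = −0.5·(-0.229574) − 0.25·(-0.108213) = 0.1418.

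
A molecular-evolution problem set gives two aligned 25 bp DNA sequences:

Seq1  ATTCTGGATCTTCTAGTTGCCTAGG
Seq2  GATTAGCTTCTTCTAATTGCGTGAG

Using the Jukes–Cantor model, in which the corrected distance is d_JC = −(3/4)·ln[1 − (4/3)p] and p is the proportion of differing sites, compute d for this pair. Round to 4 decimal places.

Differing sites — 1:A/G; 2:T/A; 4:C/T; 5:T/A; 7:G/C; 8:A/T; 16:G/A; 21:C/G; 23:A/G; 24:G/A.
p = 10/25 = 0.400000.
d = −0.75 · ln(1 − (4/3)·0.400000) = −0.75 · ln(0.466667) = −0.75 · (-0.762139) = 0.5716.

0.5716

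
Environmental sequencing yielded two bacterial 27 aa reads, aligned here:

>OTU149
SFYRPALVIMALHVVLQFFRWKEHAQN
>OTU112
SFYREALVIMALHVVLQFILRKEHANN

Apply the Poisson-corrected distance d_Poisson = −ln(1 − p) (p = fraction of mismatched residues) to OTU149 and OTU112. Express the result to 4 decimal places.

0.2048

The sequences differ at positions 5 (P/E), 19 (F/I), 20 (R/L), 21 (W/R), 26 (Q/N).
p = 5/27 = 0.185185.
d = −ln(1 − 0.185185) = −ln(0.814815) = 0.2048.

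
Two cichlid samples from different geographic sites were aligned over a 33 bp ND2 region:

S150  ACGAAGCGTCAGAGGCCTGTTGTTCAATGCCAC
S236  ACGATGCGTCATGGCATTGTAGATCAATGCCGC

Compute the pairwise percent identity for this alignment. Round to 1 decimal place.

72.7%

Mismatches occur at site 5 (A→T), site 12 (G→T), site 13 (A→G), site 15 (G→C), site 16 (C→A), site 17 (C→T), site 21 (T→A), site 23 (T→A), site 32 (A→G).
24 of the 33 sites match, so the percent identity is 24/33 × 100 = 72.7%.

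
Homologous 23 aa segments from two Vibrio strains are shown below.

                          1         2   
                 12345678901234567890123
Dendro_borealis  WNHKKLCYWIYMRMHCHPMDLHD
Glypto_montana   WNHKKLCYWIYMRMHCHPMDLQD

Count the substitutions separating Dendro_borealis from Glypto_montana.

1

Differing sites — 22:H/Q.
That gives 1 mismatch out of 23 aligned sites, so the Hamming distance is 1.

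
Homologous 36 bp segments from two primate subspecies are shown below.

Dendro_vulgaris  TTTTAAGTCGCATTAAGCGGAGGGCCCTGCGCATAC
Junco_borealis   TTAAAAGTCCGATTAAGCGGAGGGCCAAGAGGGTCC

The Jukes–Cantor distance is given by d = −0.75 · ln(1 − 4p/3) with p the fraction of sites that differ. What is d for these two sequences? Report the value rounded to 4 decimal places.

0.3470

Mismatches occur at site 3 (T→A), site 4 (T→A), site 10 (G→C), site 11 (C→G), site 27 (C→A), site 28 (T→A), site 30 (C→A), site 32 (C→G), site 33 (A→G), site 35 (A→C).
p = 10/36 = 0.277778.
d = −0.75 · ln(1 − (4/3)·0.277778) = −0.75 · ln(0.629629) = −0.75 · (-0.462625) = 0.3470.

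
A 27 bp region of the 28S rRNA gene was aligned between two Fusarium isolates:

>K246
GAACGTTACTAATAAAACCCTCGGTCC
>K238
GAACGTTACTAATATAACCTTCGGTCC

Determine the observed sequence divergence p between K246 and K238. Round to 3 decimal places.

Mismatches occur at site 15 (A→T), site 20 (C→T).
There are 2 differences over 27 sites, so p = 2/27 = 0.074.

0.074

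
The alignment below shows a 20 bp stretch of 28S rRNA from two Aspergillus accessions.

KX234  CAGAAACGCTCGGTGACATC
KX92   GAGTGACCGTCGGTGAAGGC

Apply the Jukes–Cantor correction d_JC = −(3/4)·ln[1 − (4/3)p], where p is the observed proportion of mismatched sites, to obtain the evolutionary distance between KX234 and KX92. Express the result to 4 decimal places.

0.5716

Mismatches occur at site 1 (C→G), site 4 (A→T), site 5 (A→G), site 8 (G→C), site 9 (C→G), site 17 (C→A), site 18 (A→G), site 19 (T→G).
p = 8/20 = 0.400000.
d = −0.75 · ln(1 − (4/3)·0.400000) = −0.75 · ln(0.466667) = −0.75 · (-0.762139) = 0.5716.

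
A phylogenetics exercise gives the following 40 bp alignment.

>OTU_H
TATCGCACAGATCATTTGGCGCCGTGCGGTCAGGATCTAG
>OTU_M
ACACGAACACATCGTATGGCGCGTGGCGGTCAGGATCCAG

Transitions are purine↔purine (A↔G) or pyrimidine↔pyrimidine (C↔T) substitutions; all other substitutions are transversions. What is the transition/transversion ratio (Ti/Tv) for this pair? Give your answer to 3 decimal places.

Mismatches occur at site 1 (T/A, transversion), site 2 (A/C, transversion), site 3 (T/A, transversion), site 6 (C/A, transversion), site 10 (G/C, transversion), site 14 (A/G, transition), site 16 (T/A, transversion), site 23 (C/G, transversion), site 24 (G/T, transversion), site 25 (T/G, transversion), site 38 (T/C, transition).
Of the 11 differences, 2 transitions and 9 transversions, so Ti/Tv = 2/9 = 0.222.

0.222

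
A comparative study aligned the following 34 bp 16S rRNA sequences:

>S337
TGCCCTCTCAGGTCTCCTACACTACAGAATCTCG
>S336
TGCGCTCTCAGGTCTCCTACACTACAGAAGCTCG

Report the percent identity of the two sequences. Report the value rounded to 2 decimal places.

Differing sites — 4:C/G; 30:T/G.
32 of the 34 sites match, so the percent identity is 32/34 × 100 = 94.12%.

94.12%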